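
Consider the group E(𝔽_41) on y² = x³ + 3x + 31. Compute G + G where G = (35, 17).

(30, 15)

tangent at (35, 17): λ = (3·35² + 3)/(2·17) ≡ 29/34. 34⁻¹ ≡ 35 (mod 41), so λ ≡ 29·35 ≡ 31.
  x = λ² - 35 - 35 = 961 - 70 ≡ 30; y = λ·(35 - 30) - 17 ≡ 15. → (30, 15)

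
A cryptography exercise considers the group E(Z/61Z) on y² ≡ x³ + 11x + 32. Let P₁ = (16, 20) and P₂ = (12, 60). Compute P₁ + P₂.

(16, 20) + (12, 60). λ = (60 - 20)/(12 - 16) ≡ 40/57 mod 61. 57⁻¹ ≡ 15 (mod 61), so λ ≡ 51.
  x = λ² - 16 - 12 = 2601 - 28 ≡ 11; y = λ·(16 - 11) - 20 ≡ 52. → (11, 52)

(11, 52)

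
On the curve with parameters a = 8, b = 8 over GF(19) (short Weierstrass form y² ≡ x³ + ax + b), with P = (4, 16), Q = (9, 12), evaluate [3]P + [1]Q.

(4, 3)

First 3P:
Repeated addition: build up to 3P.
2P: tangent at (4, 16): λ = (3·4² + 8)/(2·16) ≡ 18/13. 13⁻¹ ≡ 3 (mod 19), so λ ≡ 18·3 ≡ 16.
  x = λ² - 4 - 4 = 256 - 8 ≡ 1; y = λ·(4 - 1) - 16 ≡ 13. → (1, 13)
3P: (1, 13) + (4, 16). λ = (16 - 13)/(4 - 1) ≡ 3/3 mod 19. 3⁻¹ ≡ 13 (mod 19) since 3·13 = 39 ≡ 1, so λ ≡ 1.
  x = λ² - 1 - 4 = 1 - 5 ≡ 15; y = λ·(1 - 15) - 13 ≡ 11. → (15, 11)
3P = (15, 11).
Finally 3P + Q:
(15, 11) + (9, 12). λ = (12 - 11)/(9 - 15) ≡ 1/13 mod 19. 13⁻¹ ≡ 3 (mod 19), so λ ≡ 3.
  x = λ² - 15 - 9 = 9 - 24 ≡ 4; y = λ·(15 - 4) - 11 ≡ 3. → (4, 3)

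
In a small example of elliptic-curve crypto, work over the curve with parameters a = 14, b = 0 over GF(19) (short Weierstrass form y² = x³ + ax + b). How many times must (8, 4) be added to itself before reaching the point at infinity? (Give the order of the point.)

2P: tangent at (8, 4): λ = (3·8² + 14)/(2·4) ≡ 16/8. 8⁻¹ ≡ 12 (mod 19), so λ ≡ 16·12 ≡ 2.
  x = λ² - 8 - 8 = 4 - 16 ≡ 7; y = λ·(8 - 7) - 4 ≡ 17. → (7, 17)
3P: (7, 17) + (8, 4). λ = (4 - 17)/(8 - 7) ≡ 6/1 mod 19. 1⁻¹ ≡ 1 (mod 19) since 1·1 = 1 ≡ 1, so λ ≡ 6.
  x = λ² - 7 - 8 = 36 - 15 ≡ 2; y = λ·(7 - 2) - 17 ≡ 13. → (2, 13)
4P: (2, 13) + (8, 4). λ = (4 - 13)/(8 - 2) ≡ 10/6 mod 19. 6⁻¹ ≡ 16 (mod 19) since 6·16 = 96 ≡ 1, so λ ≡ 8.
  x = λ² - 2 - 8 = 64 - 10 ≡ 16; y = λ·(2 - 16) - 13 ≡ 8. → (16, 8)
5P: (16, 8) + (8, 4). λ = (4 - 8)/(8 - 16) ≡ 15/11 mod 19. 11⁻¹ ≡ 7 (mod 19) since 11·7 = 77 ≡ 1, so λ ≡ 10.
  x = λ² - 16 - 8 = 100 - 24 ≡ 0; y = λ·(16 - 0) - 8 ≡ 0. → (0, 0)
6P: (0, 0) + (8, 4). λ = (4 - 0)/(8 - 0) ≡ 4/8 mod 19. 8⁻¹ ≡ 12 (mod 19) since 8·12 = 96 ≡ 1, so λ ≡ 10.
  x = λ² - 0 - 8 = 100 - 8 ≡ 16; y = λ·(0 - 16) - 0 ≡ 11. → (16, 11)
7P: (16, 11) + (8, 4). λ = (4 - 11)/(8 - 16) ≡ 12/11 mod 19. 11⁻¹ ≡ 7 (mod 19) since 11·7 = 77 ≡ 1, so λ ≡ 8.
  x = λ² - 16 - 8 = 64 - 24 ≡ 2; y = λ·(16 - 2) - 11 ≡ 6. → (2, 6)
8P: (2, 6) + (8, 4). λ = (4 - 6)/(8 - 2) ≡ 17/6 mod 19. 6⁻¹ ≡ 16 (mod 19) since 6·16 = 96 ≡ 1, so λ ≡ 6.
  x = λ² - 2 - 8 = 36 - 10 ≡ 7; y = λ·(2 - 7) - 6 ≡ 2. → (7, 2)
9P: (7, 2) + (8, 4). λ = (4 - 2)/(8 - 7) ≡ 2/1 mod 19. 1⁻¹ ≡ 1 (mod 19) since 1·1 = 1 ≡ 1, so λ ≡ 2.
  x = λ² - 7 - 8 = 4 - 15 ≡ 8; y = λ·(7 - 8) - 2 ≡ 15. → (8, 15)
10P: (8, 15) + (8, 4): same x and y₁ ≡ -y₂, so the sum is the point at infinity.
10P = the point at infinity, so the order is 10.

10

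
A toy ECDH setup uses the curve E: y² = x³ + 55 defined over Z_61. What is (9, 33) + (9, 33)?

tangent at (9, 33): λ = (3·9² + 0)/(2·33) ≡ 60/5. 5⁻¹ ≡ 49 (mod 61), so λ ≡ 60·49 ≡ 12.
  x = λ² - 9 - 9 = 144 - 18 ≡ 4; y = λ·(9 - 4) - 33 ≡ 27. → (4, 27)

(4, 27)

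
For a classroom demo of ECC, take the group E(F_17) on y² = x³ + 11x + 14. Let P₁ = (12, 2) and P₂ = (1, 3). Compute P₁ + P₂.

(13, 12)

(12, 2) + (1, 3). λ = (3 - 2)/(1 - 12) ≡ 1/6 mod 17. 6⁻¹ ≡ 3 (mod 17) since 6·3 = 18 ≡ 1, so λ ≡ 3.
  x = λ² - 12 - 1 = 9 - 13 ≡ 13; y = λ·(12 - 13) - 2 ≡ 12. → (13, 12)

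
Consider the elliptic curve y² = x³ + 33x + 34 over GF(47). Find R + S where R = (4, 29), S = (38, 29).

(4, 29) + (38, 29). λ = (29 - 29)/(38 - 4) ≡ 0/34 mod 47. 34⁻¹ ≡ 18 (mod 47), so λ ≡ 0.
  x = λ² - 4 - 38 = 0 - 42 ≡ 5; y = λ·(4 - 5) - 29 ≡ 18. → (5, 18)

(5, 18)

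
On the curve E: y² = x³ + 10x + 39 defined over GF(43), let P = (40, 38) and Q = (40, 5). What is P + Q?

O

The two points share x = 40 and their y-coordinates satisfy 38 + 5 ≡ 0 (mod 43), so they are inverses. Their sum is O.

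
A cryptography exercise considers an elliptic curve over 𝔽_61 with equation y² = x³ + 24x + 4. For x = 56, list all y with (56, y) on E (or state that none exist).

x³ + 24x + 4 = 176964 ≡ 3 (mod 61).
Square roots of 3 mod 61: 8 and 53 (since 8² = 64 ≡ 3).

8, 53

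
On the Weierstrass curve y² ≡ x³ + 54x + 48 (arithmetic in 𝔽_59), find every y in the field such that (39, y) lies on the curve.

none

x³ + 54x + 48 = 61473 ≡ 54 (mod 59).
54 is a non-residue mod 59; no y exists.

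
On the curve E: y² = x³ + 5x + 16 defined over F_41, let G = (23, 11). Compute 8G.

(28, 3)

Double-and-add on 8 = (1000)₂. Start with G = (23, 11) for the leading 1-bit.
double: tangent at (23, 11): λ = (3·23² + 5)/(2·11) ≡ 34/22. 22⁻¹ ≡ 28 (mod 41) since 22·28 = 616 ≡ 1, so λ ≡ 34·28 ≡ 9.
  x = λ² - 23 - 23 = 81 - 46 ≡ 35; y = λ·(23 - 35) - 11 ≡ 4. → (35, 4)
double: tangent at (35, 4): λ = (3·35² + 5)/(2·4) ≡ 31/8. 8⁻¹ ≡ 36 (mod 41), so λ ≡ 31·36 ≡ 9.
  x = λ² - 35 - 35 = 81 - 70 ≡ 11; y = λ·(35 - 11) - 4 ≡ 7. → (11, 7)
double: tangent at (11, 7): λ = (3·11² + 5)/(2·7) ≡ 40/14. 14⁻¹ ≡ 3 (mod 41), so λ ≡ 40·3 ≡ 38.
  x = λ² - 11 - 11 = 1444 - 22 ≡ 28; y = λ·(11 - 28) - 7 ≡ 3. → (28, 3)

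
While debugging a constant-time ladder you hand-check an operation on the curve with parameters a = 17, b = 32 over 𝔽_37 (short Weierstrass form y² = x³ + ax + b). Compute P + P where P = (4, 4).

(32, 9)

tangent at (4, 4): λ = (3·4² + 17)/(2·4) ≡ 28/8. 8⁻¹ ≡ 14 (mod 37), so λ ≡ 28·14 ≡ 22.
  x = λ² - 4 - 4 = 484 - 8 ≡ 32; y = λ·(4 - 32) - 4 ≡ 9. → (32, 9)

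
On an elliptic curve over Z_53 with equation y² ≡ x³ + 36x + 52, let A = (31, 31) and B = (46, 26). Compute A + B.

(35, 41)

(31, 31) + (46, 26). λ = (26 - 31)/(46 - 31) ≡ 48/15 mod 53. 15⁻¹ ≡ 46 (mod 53), so λ ≡ 35.
  x = λ² - 31 - 46 = 1225 - 77 ≡ 35; y = λ·(31 - 35) - 31 ≡ 41. → (35, 41)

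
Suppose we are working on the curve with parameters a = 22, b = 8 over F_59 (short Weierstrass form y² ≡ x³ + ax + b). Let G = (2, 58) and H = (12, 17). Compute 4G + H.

First 4G:
Repeated addition: build up to 4G.
2G: tangent at (2, 58): λ = (3·2² + 22)/(2·58) ≡ 34/57. 57⁻¹ ≡ 29 (mod 59) since 57·29 = 1653 ≡ 1, so λ ≡ 34·29 ≡ 42.
  x = λ² - 2 - 2 = 1764 - 4 ≡ 49; y = λ·(2 - 49) - 58 ≡ 33. → (49, 33)
3G: (49, 33) + (2, 58). λ = (58 - 33)/(2 - 49) ≡ 25/12 mod 59. 12⁻¹ ≡ 5 (mod 59) since 12·5 = 60 ≡ 1, so λ ≡ 7.
  x = λ² - 49 - 2 = 49 - 51 ≡ 57; y = λ·(49 - 57) - 33 ≡ 29. → (57, 29)
4G: (57, 29) + (2, 58). λ = (58 - 29)/(2 - 57) ≡ 29/4 mod 59. 4⁻¹ ≡ 15 (mod 59) since 4·15 = 60 ≡ 1, so λ ≡ 22.
  x = λ² - 57 - 2 = 484 - 59 ≡ 12; y = λ·(57 - 12) - 29 ≡ 17. → (12, 17)
4G = (12, 17).
Finally 4G + H:
tangent at (12, 17): λ = (3·12² + 22)/(2·17) ≡ 41/34. 34⁻¹ ≡ 33 (mod 59) since 34·33 = 1122 ≡ 1, so λ ≡ 41·33 ≡ 55.
  x = λ² - 12 - 12 = 3025 - 24 ≡ 51; y = λ·(12 - 51) - 17 ≡ 21. → (51, 21)

(51, 21)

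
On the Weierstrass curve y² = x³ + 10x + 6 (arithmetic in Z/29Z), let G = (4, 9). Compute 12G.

Double-and-add on 12 = (1100)₂. Start with G = (4, 9) for the leading 1-bit.
double: tangent at (4, 9): λ = (3·4² + 10)/(2·9) ≡ 0/18. 18⁻¹ ≡ 21 (mod 29), so λ ≡ 0·21 ≡ 0.
  x = λ² - 4 - 4 = 0 - 8 ≡ 21; y = λ·(4 - 21) - 9 ≡ 20. → (21, 20)
add G: (21, 20) + (4, 9). λ = (9 - 20)/(4 - 21) ≡ 18/12 mod 29. 12⁻¹ ≡ 17 (mod 29), so λ ≡ 16.
  x = λ² - 21 - 4 = 256 - 25 ≡ 28; y = λ·(21 - 28) - 20 ≡ 13. → (28, 13)
double: tangent at (28, 13): λ = (3·28² + 10)/(2·13) ≡ 13/26. 26⁻¹ ≡ 19 (mod 29), so λ ≡ 13·19 ≡ 15.
  x = λ² - 28 - 28 = 225 - 56 ≡ 24; y = λ·(28 - 24) - 13 ≡ 18. → (24, 18)
double: tangent at (24, 18): λ = (3·24² + 10)/(2·18) ≡ 27/7. 7⁻¹ ≡ 25 (mod 29), so λ ≡ 27·25 ≡ 8.
  x = λ² - 24 - 24 = 64 - 48 ≡ 16; y = λ·(24 - 16) - 18 ≡ 17. → (16, 17)

(16, 17)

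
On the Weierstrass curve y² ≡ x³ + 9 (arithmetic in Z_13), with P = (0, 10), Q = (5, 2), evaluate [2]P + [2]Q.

First 2P:
Repeated addition: build up to 2P.
2P: tangent at (0, 10): λ = (3·0² + 0)/(2·10) ≡ 0/7. 7⁻¹ ≡ 2 (mod 13), so λ ≡ 0·2 ≡ 0.
  x = λ² - 0 - 0 = 0 - 0 ≡ 0; y = λ·(0 - 0) - 10 ≡ 3. → (0, 3)
2P = (0, 3).
Next 2Q:
Repeated addition: build up to 2Q.
2Q: tangent at (5, 2): λ = (3·5² + 0)/(2·2) ≡ 10/4. 4⁻¹ ≡ 10 (mod 13), so λ ≡ 10·10 ≡ 9.
  x = λ² - 5 - 5 = 81 - 10 ≡ 6; y = λ·(5 - 6) - 2 ≡ 2. → (6, 2)
2Q = (6, 2).
Finally 2P + 2Q:
(0, 3) + (6, 2). λ = (2 - 3)/(6 - 0) ≡ 12/6 mod 13. 6⁻¹ ≡ 11 (mod 13), so λ ≡ 2.
  x = λ² - 0 - 6 = 4 - 6 ≡ 11; y = λ·(0 - 11) - 3 ≡ 1. → (11, 1)

(11, 1)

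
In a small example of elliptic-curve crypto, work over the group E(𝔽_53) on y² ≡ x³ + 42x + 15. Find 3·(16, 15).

(23, 2)

Write G = (16, 15).
Repeated addition: build up to 3G.
2G: tangent at (16, 15): λ = (3·16² + 42)/(2·15) ≡ 15/30. 30⁻¹ ≡ 23 (mod 53), so λ ≡ 15·23 ≡ 27.
  x = λ² - 16 - 16 = 729 - 32 ≡ 8; y = λ·(16 - 8) - 15 ≡ 42. → (8, 42)
3G: (8, 42) + (16, 15). λ = (15 - 42)/(16 - 8) ≡ 26/8 mod 53. 8⁻¹ ≡ 20 (mod 53), so λ ≡ 43.
  x = λ² - 8 - 16 = 1849 - 24 ≡ 23; y = λ·(8 - 23) - 42 ≡ 2. → (23, 2)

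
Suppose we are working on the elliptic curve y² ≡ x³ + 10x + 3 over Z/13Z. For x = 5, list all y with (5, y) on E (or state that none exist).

3, 10

x³ + 10x + 3 = 178 ≡ 9 (mod 13).
Square roots of 9 mod 13: 3 and 10 (since 3² = 9 ≡ 9).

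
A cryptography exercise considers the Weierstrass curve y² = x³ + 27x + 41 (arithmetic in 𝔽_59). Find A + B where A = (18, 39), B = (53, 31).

(34, 54)

(18, 39) + (53, 31). λ = (31 - 39)/(53 - 18) ≡ 51/35 mod 59. 35⁻¹ ≡ 27 (mod 59) since 35·27 = 945 ≡ 1, so λ ≡ 20.
  x = λ² - 18 - 53 = 400 - 71 ≡ 34; y = λ·(18 - 34) - 39 ≡ 54. → (34, 54)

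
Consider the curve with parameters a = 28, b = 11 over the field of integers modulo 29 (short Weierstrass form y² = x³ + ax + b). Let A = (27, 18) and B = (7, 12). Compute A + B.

(27, 18) + (7, 12). λ = (12 - 18)/(7 - 27) ≡ 23/9 mod 29. 9⁻¹ ≡ 13 (mod 29), so λ ≡ 9.
  x = λ² - 27 - 7 = 81 - 34 ≡ 18; y = λ·(27 - 18) - 18 ≡ 5. → (18, 5)

(18, 5)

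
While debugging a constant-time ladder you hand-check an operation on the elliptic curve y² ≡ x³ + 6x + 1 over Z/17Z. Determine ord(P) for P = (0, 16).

11

2P: tangent at (0, 16): λ = (3·0² + 6)/(2·16) ≡ 6/15. 15⁻¹ ≡ 8 (mod 17) since 15·8 = 120 ≡ 1, so λ ≡ 6·8 ≡ 14.
  x = λ² - 0 - 0 = 196 - 0 ≡ 9; y = λ·(0 - 9) - 16 ≡ 11. → (9, 11)
3P: (9, 11) + (0, 16). λ = (16 - 11)/(0 - 9) ≡ 5/8 mod 17. 8⁻¹ ≡ 15 (mod 17) since 8·15 = 120 ≡ 1, so λ ≡ 7.
  x = λ² - 9 - 0 = 49 - 9 ≡ 6; y = λ·(9 - 6) - 11 ≡ 10. → (6, 10)
4P: (6, 10) + (0, 16). λ = (16 - 10)/(0 - 6) ≡ 6/11 mod 17. 11⁻¹ ≡ 14 (mod 17), so λ ≡ 16.
  x = λ² - 6 - 0 = 256 - 6 ≡ 12; y = λ·(6 - 12) - 10 ≡ 13. → (12, 13)
5P: (12, 13) + (0, 16). λ = (16 - 13)/(0 - 12) ≡ 3/5 mod 17. 5⁻¹ ≡ 7 (mod 17) since 5·7 = 35 ≡ 1, so λ ≡ 4.
  x = λ² - 12 - 0 = 16 - 12 ≡ 4; y = λ·(12 - 4) - 13 ≡ 2. → (4, 2)
6P: (4, 2) + (0, 16). λ = (16 - 2)/(0 - 4) ≡ 14/13 mod 17. 13⁻¹ ≡ 4 (mod 17) since 13·4 = 52 ≡ 1, so λ ≡ 5.
  x = λ² - 4 - 0 = 25 - 4 ≡ 4; y = λ·(4 - 4) - 2 ≡ 15. → (4, 15)
7P: (4, 15) + (0, 16). λ = (16 - 15)/(0 - 4) ≡ 1/13 mod 17. 13⁻¹ ≡ 4 (mod 17) since 13·4 = 52 ≡ 1, so λ ≡ 4.
  x = λ² - 4 - 0 = 16 - 4 ≡ 12; y = λ·(4 - 12) - 15 ≡ 4. → (12, 4)
8P: (12, 4) + (0, 16). λ = (16 - 4)/(0 - 12) ≡ 12/5 mod 17. 5⁻¹ ≡ 7 (mod 17), so λ ≡ 16.
  x = λ² - 12 - 0 = 256 - 12 ≡ 6; y = λ·(12 - 6) - 4 ≡ 7. → (6, 7)
9P: (6, 7) + (0, 16). λ = (16 - 7)/(0 - 6) ≡ 9/11 mod 17. 11⁻¹ ≡ 14 (mod 17), so λ ≡ 7.
  x = λ² - 6 - 0 = 49 - 6 ≡ 9; y = λ·(6 - 9) - 7 ≡ 6. → (9, 6)
10P: (9, 6) + (0, 16). λ = (16 - 6)/(0 - 9) ≡ 10/8 mod 17. 8⁻¹ ≡ 15 (mod 17), so λ ≡ 14.
  x = λ² - 9 - 0 = 196 - 9 ≡ 0; y = λ·(9 - 0) - 6 ≡ 1. → (0, 1)
11P: (0, 1) + (0, 16): same x and y₁ ≡ -y₂, so the sum is O.
11P = O, so the order is 11.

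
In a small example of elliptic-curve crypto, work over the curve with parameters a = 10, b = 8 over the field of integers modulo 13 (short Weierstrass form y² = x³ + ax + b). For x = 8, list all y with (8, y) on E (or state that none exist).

none

x³ + 10x + 8 = 600 ≡ 2 (mod 13).
2 is a non-residue mod 13; no y exists.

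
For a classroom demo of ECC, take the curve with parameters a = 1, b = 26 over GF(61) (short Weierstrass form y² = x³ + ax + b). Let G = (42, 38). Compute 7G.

(37, 56)

Double-and-add on 7 = (111)₂. Start with G = (42, 38) for the leading 1-bit.
double: tangent at (42, 38): λ = (3·42² + 1)/(2·38) ≡ 47/15. 15⁻¹ ≡ 57 (mod 61) since 15·57 = 855 ≡ 1, so λ ≡ 47·57 ≡ 56.
  x = λ² - 42 - 42 = 3136 - 84 ≡ 2; y = λ·(42 - 2) - 38 ≡ 6. → (2, 6)
add G: (2, 6) + (42, 38). λ = (38 - 6)/(42 - 2) ≡ 32/40 mod 61. 40⁻¹ ≡ 29 (mod 61) since 40·29 = 1160 ≡ 1, so λ ≡ 13.
  x = λ² - 2 - 42 = 169 - 44 ≡ 3; y = λ·(2 - 3) - 6 ≡ 42. → (3, 42)
double: tangent at (3, 42): λ = (3·3² + 1)/(2·42) ≡ 28/23. 23⁻¹ ≡ 8 (mod 61), so λ ≡ 28·8 ≡ 41.
  x = λ² - 3 - 3 = 1681 - 6 ≡ 28; y = λ·(3 - 28) - 42 ≡ 31. → (28, 31)
add G: (28, 31) + (42, 38). λ = (38 - 31)/(42 - 28) ≡ 7/14 mod 61. 14⁻¹ ≡ 48 (mod 61) since 14·48 = 672 ≡ 1, so λ ≡ 31.
  x = λ² - 28 - 42 = 961 - 70 ≡ 37; y = λ·(28 - 37) - 31 ≡ 56. → (37, 56)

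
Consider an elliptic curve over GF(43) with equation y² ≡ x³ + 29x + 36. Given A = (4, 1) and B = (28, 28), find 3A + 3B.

(33, 37)

First 3A:
Repeated addition: build up to 3A.
2A: tangent at (4, 1): λ = (3·4² + 29)/(2·1) ≡ 34/2. 2⁻¹ ≡ 22 (mod 43), so λ ≡ 34·22 ≡ 17.
  x = λ² - 4 - 4 = 289 - 8 ≡ 23; y = λ·(4 - 23) - 1 ≡ 20. → (23, 20)
3A: (23, 20) + (4, 1). λ = (1 - 20)/(4 - 23) ≡ 24/24 mod 43. 24⁻¹ ≡ 9 (mod 43), so λ ≡ 1.
  x = λ² - 23 - 4 = 1 - 27 ≡ 17; y = λ·(23 - 17) - 20 ≡ 29. → (17, 29)
3A = (17, 29).
Next 3B:
Repeated addition: build up to 3B.
2B: tangent at (28, 28): λ = (3·28² + 29)/(2·28) ≡ 16/13. 13⁻¹ ≡ 10 (mod 43), so λ ≡ 16·10 ≡ 31.
  x = λ² - 28 - 28 = 961 - 56 ≡ 2; y = λ·(28 - 2) - 28 ≡ 4. → (2, 4)
3B: (2, 4) + (28, 28). λ = (28 - 4)/(28 - 2) ≡ 24/26 mod 43. 26⁻¹ ≡ 5 (mod 43) since 26·5 = 130 ≡ 1, so λ ≡ 34.
  x = λ² - 2 - 28 = 1156 - 30 ≡ 8; y = λ·(2 - 8) - 4 ≡ 7. → (8, 7)
3B = (8, 7).
Finally 3A + 3B:
(17, 29) + (8, 7). λ = (7 - 29)/(8 - 17) ≡ 21/34 mod 43. 34⁻¹ ≡ 19 (mod 43), so λ ≡ 12.
  x = λ² - 17 - 8 = 144 - 25 ≡ 33; y = λ·(17 - 33) - 29 ≡ 37. → (33, 37)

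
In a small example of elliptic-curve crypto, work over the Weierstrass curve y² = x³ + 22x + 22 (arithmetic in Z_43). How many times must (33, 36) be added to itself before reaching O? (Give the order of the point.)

3

2P: tangent at (33, 36): λ = (3·33² + 22)/(2·36) ≡ 21/29. 29⁻¹ ≡ 3 (mod 43) since 29·3 = 87 ≡ 1, so λ ≡ 21·3 ≡ 20.
  x = λ² - 33 - 33 = 400 - 66 ≡ 33; y = λ·(33 - 33) - 36 ≡ 7. → (33, 7)
3P: (33, 7) + (33, 36): same x and y₁ ≡ -y₂, so the sum is O.
3P = O, so the order is 3.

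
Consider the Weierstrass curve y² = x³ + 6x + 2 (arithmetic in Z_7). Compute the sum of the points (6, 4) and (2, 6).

(6, 4) + (2, 6). λ = (6 - 4)/(2 - 6) ≡ 2/3 mod 7. 3⁻¹ ≡ 5 (mod 7) since 3·5 = 15 ≡ 1, so λ ≡ 3.
  x = λ² - 6 - 2 = 9 - 8 ≡ 1; y = λ·(6 - 1) - 4 ≡ 4. → (1, 4)

(1, 4)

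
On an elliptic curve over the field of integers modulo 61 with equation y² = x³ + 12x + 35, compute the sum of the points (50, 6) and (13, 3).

(39, 46)

(50, 6) + (13, 3). λ = (3 - 6)/(13 - 50) ≡ 58/24 mod 61. 24⁻¹ ≡ 28 (mod 61), so λ ≡ 38.
  x = λ² - 50 - 13 = 1444 - 63 ≡ 39; y = λ·(50 - 39) - 6 ≡ 46. → (39, 46)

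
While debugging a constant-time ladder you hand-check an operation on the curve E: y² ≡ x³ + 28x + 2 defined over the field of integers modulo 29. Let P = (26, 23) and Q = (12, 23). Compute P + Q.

(26, 23) + (12, 23). λ = (23 - 23)/(12 - 26) ≡ 0/15 mod 29. 15⁻¹ ≡ 2 (mod 29) since 15·2 = 30 ≡ 1, so λ ≡ 0.
  x = λ² - 26 - 12 = 0 - 38 ≡ 20; y = λ·(26 - 20) - 23 ≡ 6. → (20, 6)

(20, 6)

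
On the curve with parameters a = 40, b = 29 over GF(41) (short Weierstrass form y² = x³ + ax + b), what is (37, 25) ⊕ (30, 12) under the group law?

(37, 25) + (30, 12). λ = (12 - 25)/(30 - 37) ≡ 28/34 mod 41. 34⁻¹ ≡ 35 (mod 41), so λ ≡ 37.
  x = λ² - 37 - 30 = 1369 - 67 ≡ 31; y = λ·(37 - 31) - 25 ≡ 33. → (31, 33)

(31, 33)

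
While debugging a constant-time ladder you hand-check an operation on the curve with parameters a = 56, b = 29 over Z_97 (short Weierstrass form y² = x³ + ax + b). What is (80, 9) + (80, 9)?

(1, 38)

tangent at (80, 9): λ = (3·80² + 56)/(2·9) ≡ 50/18. 18⁻¹ ≡ 27 (mod 97) since 18·27 = 486 ≡ 1, so λ ≡ 50·27 ≡ 89.
  x = λ² - 80 - 80 = 7921 - 160 ≡ 1; y = λ·(80 - 1) - 9 ≡ 38. → (1, 38)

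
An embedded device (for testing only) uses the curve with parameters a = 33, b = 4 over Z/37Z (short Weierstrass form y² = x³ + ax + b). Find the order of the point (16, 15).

3

2P: tangent at (16, 15): λ = (3·16² + 33)/(2·15) ≡ 24/30. 30⁻¹ ≡ 21 (mod 37), so λ ≡ 24·21 ≡ 23.
  x = λ² - 16 - 16 = 529 - 32 ≡ 16; y = λ·(16 - 16) - 15 ≡ 22. → (16, 22)
3P: (16, 22) + (16, 15): same x and y₁ ≡ -y₂, so the sum is O.
3P = O, so the order is 3.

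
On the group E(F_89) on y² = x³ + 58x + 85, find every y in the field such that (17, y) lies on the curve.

x³ + 58x + 85 = 5984 ≡ 21 (mod 89).
Square roots of 21 mod 89: 33 and 56 (since 33² = 1089 ≡ 21).

33, 56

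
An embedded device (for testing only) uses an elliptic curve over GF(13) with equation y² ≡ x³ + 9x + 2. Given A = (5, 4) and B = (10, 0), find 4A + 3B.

First 4A:
Double-and-add on 4 = (100)₂. Start with A = (5, 4) for the leading 1-bit.
double: tangent at (5, 4): λ = (3·5² + 9)/(2·4) ≡ 6/8. 8⁻¹ ≡ 5 (mod 13) since 8·5 = 40 ≡ 1, so λ ≡ 6·5 ≡ 4.
  x = λ² - 5 - 5 = 16 - 10 ≡ 6; y = λ·(5 - 6) - 4 ≡ 5. → (6, 5)
double: tangent at (6, 5): λ = (3·6² + 9)/(2·5) ≡ 0/10. 10⁻¹ ≡ 4 (mod 13) since 10·4 = 40 ≡ 1, so λ ≡ 0·4 ≡ 0.
  x = λ² - 6 - 6 = 0 - 12 ≡ 1; y = λ·(6 - 1) - 5 ≡ 8. → (1, 8)
4A = (1, 8).
Next 3B:
Repeated addition: build up to 3B.
2B: (10, 0) + (10, 0): same x and y₁ ≡ -y₂, so the sum is O.
3B: O + (10, 0) = (10, 0) (identity).
3B = (10, 0).
Finally 4A + 3B:
(1, 8) + (10, 0). λ = (0 - 8)/(10 - 1) ≡ 5/9 mod 13. 9⁻¹ ≡ 3 (mod 13), so λ ≡ 2.
  x = λ² - 1 - 10 = 4 - 11 ≡ 6; y = λ·(1 - 6) - 8 ≡ 8. → (6, 8)

(6, 8)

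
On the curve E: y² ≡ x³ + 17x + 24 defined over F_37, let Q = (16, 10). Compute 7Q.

Repeated addition: build up to 7Q.
2Q: tangent at (16, 10): λ = (3·16² + 17)/(2·10) ≡ 8/20. 20⁻¹ ≡ 13 (mod 37), so λ ≡ 8·13 ≡ 30.
  x = λ² - 16 - 16 = 900 - 32 ≡ 17; y = λ·(16 - 17) - 10 ≡ 34. → (17, 34)
3Q: (17, 34) + (16, 10). λ = (10 - 34)/(16 - 17) ≡ 13/36 mod 37. 36⁻¹ ≡ 36 (mod 37) since 36·36 = 1296 ≡ 1, so λ ≡ 24.
  x = λ² - 17 - 16 = 576 - 33 ≡ 25; y = λ·(17 - 25) - 34 ≡ 33. → (25, 33)
4Q: (25, 33) + (16, 10). λ = (10 - 33)/(16 - 25) ≡ 14/28 mod 37. 28⁻¹ ≡ 4 (mod 37), so λ ≡ 19.
  x = λ² - 25 - 16 = 361 - 41 ≡ 24; y = λ·(25 - 24) - 33 ≡ 23. → (24, 23)
5Q: (24, 23) + (16, 10). λ = (10 - 23)/(16 - 24) ≡ 24/29 mod 37. 29⁻¹ ≡ 23 (mod 37) since 29·23 = 667 ≡ 1, so λ ≡ 34.
  x = λ² - 24 - 16 = 1156 - 40 ≡ 6; y = λ·(24 - 6) - 23 ≡ 34. → (6, 34)
6Q: (6, 34) + (16, 10). λ = (10 - 34)/(16 - 6) ≡ 13/10 mod 37. 10⁻¹ ≡ 26 (mod 37), so λ ≡ 5.
  x = λ² - 6 - 16 = 25 - 22 ≡ 3; y = λ·(6 - 3) - 34 ≡ 18. → (3, 18)
7Q: (3, 18) + (16, 10). λ = (10 - 18)/(16 - 3) ≡ 29/13 mod 37. 13⁻¹ ≡ 20 (mod 37), so λ ≡ 25.
  x = λ² - 3 - 16 = 625 - 19 ≡ 14; y = λ·(3 - 14) - 18 ≡ 3. → (14, 3)

(14, 3)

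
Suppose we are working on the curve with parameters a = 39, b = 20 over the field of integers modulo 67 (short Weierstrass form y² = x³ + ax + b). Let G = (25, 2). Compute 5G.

(65, 66)

Repeated addition: build up to 5G.
2G: tangent at (25, 2): λ = (3·25² + 39)/(2·2) ≡ 38/4. 4⁻¹ ≡ 17 (mod 67), so λ ≡ 38·17 ≡ 43.
  x = λ² - 25 - 25 = 1849 - 50 ≡ 57; y = λ·(25 - 57) - 2 ≡ 29. → (57, 29)
3G: (57, 29) + (25, 2). λ = (2 - 29)/(25 - 57) ≡ 40/35 mod 67. 35⁻¹ ≡ 23 (mod 67) since 35·23 = 805 ≡ 1, so λ ≡ 49.
  x = λ² - 57 - 25 = 2401 - 82 ≡ 41; y = λ·(57 - 41) - 29 ≡ 18. → (41, 18)
4G: (41, 18) + (25, 2). λ = (2 - 18)/(25 - 41) ≡ 51/51 mod 67. 51⁻¹ ≡ 46 (mod 67) since 51·46 = 2346 ≡ 1, so λ ≡ 1.
  x = λ² - 41 - 25 = 1 - 66 ≡ 2; y = λ·(41 - 2) - 18 ≡ 21. → (2, 21)
5G: (2, 21) + (25, 2). λ = (2 - 21)/(25 - 2) ≡ 48/23 mod 67. 23⁻¹ ≡ 35 (mod 67) since 23·35 = 805 ≡ 1, so λ ≡ 5.
  x = λ² - 2 - 25 = 25 - 27 ≡ 65; y = λ·(2 - 65) - 21 ≡ 66. → (65, 66)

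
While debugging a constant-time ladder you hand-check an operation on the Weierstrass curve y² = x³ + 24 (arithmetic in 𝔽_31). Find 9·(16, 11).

Write G = (16, 11).
Double-and-add on 9 = (1001)₂. Start with G = (16, 11) for the leading 1-bit.
double: tangent at (16, 11): λ = (3·16² + 0)/(2·11) ≡ 24/22. 22⁻¹ ≡ 24 (mod 31), so λ ≡ 24·24 ≡ 18.
  x = λ² - 16 - 16 = 324 - 32 ≡ 13; y = λ·(16 - 13) - 11 ≡ 12. → (13, 12)
double: tangent at (13, 12): λ = (3·13² + 0)/(2·12) ≡ 11/24. 24⁻¹ ≡ 22 (mod 31) since 24·22 = 528 ≡ 1, so λ ≡ 11·22 ≡ 25.
  x = λ² - 13 - 13 = 625 - 26 ≡ 10; y = λ·(13 - 10) - 12 ≡ 1. → (10, 1)
double: tangent at (10, 1): λ = (3·10² + 0)/(2·1) ≡ 21/2. 2⁻¹ ≡ 16 (mod 31), so λ ≡ 21·16 ≡ 26.
  x = λ² - 10 - 10 = 676 - 20 ≡ 5; y = λ·(10 - 5) - 1 ≡ 5. → (5, 5)
add G: (5, 5) + (16, 11). λ = (11 - 5)/(16 - 5) ≡ 6/11 mod 31. 11⁻¹ ≡ 17 (mod 31) since 11·17 = 187 ≡ 1, so λ ≡ 9.
  x = λ² - 5 - 16 = 81 - 21 ≡ 29; y = λ·(5 - 29) - 5 ≡ 27. → (29, 27)

(29, 27)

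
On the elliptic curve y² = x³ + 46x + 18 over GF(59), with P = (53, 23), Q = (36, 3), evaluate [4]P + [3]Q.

(41, 5)

First 4P:
Repeated addition: build up to 4P.
2P: tangent at (53, 23): λ = (3·53² + 46)/(2·23) ≡ 36/46. 46⁻¹ ≡ 9 (mod 59) since 46·9 = 414 ≡ 1, so λ ≡ 36·9 ≡ 29.
  x = λ² - 53 - 53 = 841 - 106 ≡ 27; y = λ·(53 - 27) - 23 ≡ 23. → (27, 23)
3P: (27, 23) + (53, 23). λ = (23 - 23)/(53 - 27) ≡ 0/26 mod 59. 26⁻¹ ≡ 25 (mod 59), so λ ≡ 0.
  x = λ² - 27 - 53 = 0 - 80 ≡ 38; y = λ·(27 - 38) - 23 ≡ 36. → (38, 36)
4P: (38, 36) + (53, 23). λ = (23 - 36)/(53 - 38) ≡ 46/15 mod 59. 15⁻¹ ≡ 4 (mod 59), so λ ≡ 7.
  x = λ² - 38 - 53 = 49 - 91 ≡ 17; y = λ·(38 - 17) - 36 ≡ 52. → (17, 52)
4P = (17, 52).
Next 3Q:
Repeated addition: build up to 3Q.
2Q: tangent at (36, 3): λ = (3·36² + 46)/(2·3) ≡ 40/6. 6⁻¹ ≡ 10 (mod 59), so λ ≡ 40·10 ≡ 46.
  x = λ² - 36 - 36 = 2116 - 72 ≡ 38; y = λ·(36 - 38) - 3 ≡ 23. → (38, 23)
3Q: (38, 23) + (36, 3). λ = (3 - 23)/(36 - 38) ≡ 39/57 mod 59. 57⁻¹ ≡ 29 (mod 59) since 57·29 = 1653 ≡ 1, so λ ≡ 10.
  x = λ² - 38 - 36 = 100 - 74 ≡ 26; y = λ·(38 - 26) - 23 ≡ 38. → (26, 38)
3Q = (26, 38).
Finally 4P + 3Q:
(17, 52) + (26, 38). λ = (38 - 52)/(26 - 17) ≡ 45/9 mod 59. 9⁻¹ ≡ 46 (mod 59) since 9·46 = 414 ≡ 1, so λ ≡ 5.
  x = λ² - 17 - 26 = 25 - 43 ≡ 41; y = λ·(17 - 41) - 52 ≡ 5. → (41, 5)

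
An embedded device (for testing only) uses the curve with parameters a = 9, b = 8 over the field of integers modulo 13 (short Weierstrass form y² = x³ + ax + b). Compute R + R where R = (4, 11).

(9, 5)

tangent at (4, 11): λ = (3·4² + 9)/(2·11) ≡ 5/9. 9⁻¹ ≡ 3 (mod 13), so λ ≡ 5·3 ≡ 2.
  x = λ² - 4 - 4 = 4 - 8 ≡ 9; y = λ·(4 - 9) - 11 ≡ 5. → (9, 5)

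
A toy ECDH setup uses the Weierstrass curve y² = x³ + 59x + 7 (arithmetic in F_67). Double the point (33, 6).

tangent at (33, 6): λ = (3·33² + 59)/(2·6) ≡ 43/12. 12⁻¹ ≡ 28 (mod 67), so λ ≡ 43·28 ≡ 65.
  x = λ² - 33 - 33 = 4225 - 66 ≡ 5; y = λ·(33 - 5) - 6 ≡ 5. → (5, 5)

(5, 5)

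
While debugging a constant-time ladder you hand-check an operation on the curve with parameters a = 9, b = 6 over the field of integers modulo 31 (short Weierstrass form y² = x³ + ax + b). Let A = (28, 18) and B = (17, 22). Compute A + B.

(22, 8)

(28, 18) + (17, 22). λ = (22 - 18)/(17 - 28) ≡ 4/20 mod 31. 20⁻¹ ≡ 14 (mod 31), so λ ≡ 25.
  x = λ² - 28 - 17 = 625 - 45 ≡ 22; y = λ·(28 - 22) - 18 ≡ 8. → (22, 8)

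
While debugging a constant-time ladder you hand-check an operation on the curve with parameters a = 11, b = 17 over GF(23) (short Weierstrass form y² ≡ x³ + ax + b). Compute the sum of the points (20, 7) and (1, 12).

(5, 6)

(20, 7) + (1, 12). λ = (12 - 7)/(1 - 20) ≡ 5/4 mod 23. 4⁻¹ ≡ 6 (mod 23), so λ ≡ 7.
  x = λ² - 20 - 1 = 49 - 21 ≡ 5; y = λ·(20 - 5) - 7 ≡ 6. → (5, 6)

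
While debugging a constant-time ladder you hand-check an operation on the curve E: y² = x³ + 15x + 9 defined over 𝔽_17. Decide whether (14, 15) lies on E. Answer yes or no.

y² = 15² ≡ 4; x³ + 15x + 9 = 2963 ≡ 5 (mod 17). 4 ≠ 5.

no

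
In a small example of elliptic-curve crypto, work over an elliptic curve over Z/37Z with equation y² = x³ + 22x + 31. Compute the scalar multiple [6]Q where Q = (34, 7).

Double-and-add on 6 = (110)₂. Start with Q = (34, 7) for the leading 1-bit.
double: tangent at (34, 7): λ = (3·34² + 22)/(2·7) ≡ 12/14. 14⁻¹ ≡ 8 (mod 37), so λ ≡ 12·8 ≡ 22.
  x = λ² - 34 - 34 = 484 - 68 ≡ 9; y = λ·(34 - 9) - 7 ≡ 25. → (9, 25)
add Q: (9, 25) + (34, 7). λ = (7 - 25)/(34 - 9) ≡ 19/25 mod 37. 25⁻¹ ≡ 3 (mod 37) since 25·3 = 75 ≡ 1, so λ ≡ 20.
  x = λ² - 9 - 34 = 400 - 43 ≡ 24; y = λ·(9 - 24) - 25 ≡ 8. → (24, 8)
double: tangent at (24, 8): λ = (3·24² + 22)/(2·8) ≡ 11/16. 16⁻¹ ≡ 7 (mod 37) since 16·7 = 112 ≡ 1, so λ ≡ 11·7 ≡ 3.
  x = λ² - 24 - 24 = 9 - 48 ≡ 35; y = λ·(24 - 35) - 8 ≡ 33. → (35, 33)

(35, 33)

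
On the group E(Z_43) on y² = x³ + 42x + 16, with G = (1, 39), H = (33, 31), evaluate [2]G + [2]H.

(33, 31)

First 2G:
Repeated addition: build up to 2G.
2G: tangent at (1, 39): λ = (3·1² + 42)/(2·39) ≡ 2/35. 35⁻¹ ≡ 16 (mod 43), so λ ≡ 2·16 ≡ 32.
  x = λ² - 1 - 1 = 1024 - 2 ≡ 33; y = λ·(1 - 33) - 39 ≡ 12. → (33, 12)
2G = (33, 12).
Next 2H:
Repeated addition: build up to 2H.
2H: tangent at (33, 31): λ = (3·33² + 42)/(2·31) ≡ 41/19. 19⁻¹ ≡ 34 (mod 43) since 19·34 = 646 ≡ 1, so λ ≡ 41·34 ≡ 18.
  x = λ² - 33 - 33 = 324 - 66 ≡ 0; y = λ·(33 - 0) - 31 ≡ 4. → (0, 4)
2H = (0, 4).
Finally 2G + 2H:
(33, 12) + (0, 4). λ = (4 - 12)/(0 - 33) ≡ 35/10 mod 43. 10⁻¹ ≡ 13 (mod 43), so λ ≡ 25.
  x = λ² - 33 - 0 = 625 - 33 ≡ 33; y = λ·(33 - 33) - 12 ≡ 31. → (33, 31)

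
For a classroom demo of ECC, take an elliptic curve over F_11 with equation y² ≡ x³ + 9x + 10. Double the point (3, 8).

tangent at (3, 8): λ = (3·3² + 9)/(2·8) ≡ 3/5. 5⁻¹ ≡ 9 (mod 11) since 5·9 = 45 ≡ 1, so λ ≡ 3·9 ≡ 5.
  x = λ² - 3 - 3 = 25 - 6 ≡ 8; y = λ·(3 - 8) - 8 ≡ 0. → (8, 0)

(8, 0)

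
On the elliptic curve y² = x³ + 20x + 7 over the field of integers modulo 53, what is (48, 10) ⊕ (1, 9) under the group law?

(32, 5)

(48, 10) + (1, 9). λ = (9 - 10)/(1 - 48) ≡ 52/6 mod 53. 6⁻¹ ≡ 9 (mod 53) since 6·9 = 54 ≡ 1, so λ ≡ 44.
  x = λ² - 48 - 1 = 1936 - 49 ≡ 32; y = λ·(48 - 32) - 10 ≡ 5. → (32, 5)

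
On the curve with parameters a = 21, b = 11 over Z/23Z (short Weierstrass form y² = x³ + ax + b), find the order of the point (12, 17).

2P: tangent at (12, 17): λ = (3·12² + 21)/(2·17) ≡ 16/11. 11⁻¹ ≡ 21 (mod 23) since 11·21 = 231 ≡ 1, so λ ≡ 16·21 ≡ 14.
  x = λ² - 12 - 12 = 196 - 24 ≡ 11; y = λ·(12 - 11) - 17 ≡ 20. → (11, 20)
3P: (11, 20) + (12, 17). λ = (17 - 20)/(12 - 11) ≡ 20/1 mod 23. 1⁻¹ ≡ 1 (mod 23) since 1·1 = 1 ≡ 1, so λ ≡ 20.
  x = λ² - 11 - 12 = 400 - 23 ≡ 9; y = λ·(11 - 9) - 20 ≡ 20. → (9, 20)
4P: (9, 20) + (12, 17). λ = (17 - 20)/(12 - 9) ≡ 20/3 mod 23. 3⁻¹ ≡ 8 (mod 23), so λ ≡ 22.
  x = λ² - 9 - 12 = 484 - 21 ≡ 3; y = λ·(9 - 3) - 20 ≡ 20. → (3, 20)
5P: (3, 20) + (12, 17). λ = (17 - 20)/(12 - 3) ≡ 20/9 mod 23. 9⁻¹ ≡ 18 (mod 23), so λ ≡ 15.
  x = λ² - 3 - 12 = 225 - 15 ≡ 3; y = λ·(3 - 3) - 20 ≡ 3. → (3, 3)
6P: (3, 3) + (12, 17). λ = (17 - 3)/(12 - 3) ≡ 14/9 mod 23. 9⁻¹ ≡ 18 (mod 23), so λ ≡ 22.
  x = λ² - 3 - 12 = 484 - 15 ≡ 9; y = λ·(3 - 9) - 3 ≡ 3. → (9, 3)
7P: (9, 3) + (12, 17). λ = (17 - 3)/(12 - 9) ≡ 14/3 mod 23. 3⁻¹ ≡ 8 (mod 23) since 3·8 = 24 ≡ 1, so λ ≡ 20.
  x = λ² - 9 - 12 = 400 - 21 ≡ 11; y = λ·(9 - 11) - 3 ≡ 3. → (11, 3)
8P: (11, 3) + (12, 17). λ = (17 - 3)/(12 - 11) ≡ 14/1 mod 23. 1⁻¹ ≡ 1 (mod 23), so λ ≡ 14.
  x = λ² - 11 - 12 = 196 - 23 ≡ 12; y = λ·(11 - 12) - 3 ≡ 6. → (12, 6)
9P: (12, 6) + (12, 17): same x and y₁ ≡ -y₂, so the sum is 𝒪.
9P = 𝒪, so the order is 9.

9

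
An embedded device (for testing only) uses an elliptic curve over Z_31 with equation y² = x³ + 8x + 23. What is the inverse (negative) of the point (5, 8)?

-(5, 8) = (5, -8 mod 31) = (5, 23).

(5, 23)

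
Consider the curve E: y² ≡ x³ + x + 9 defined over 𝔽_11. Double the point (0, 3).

(4, 0)

tangent at (0, 3): λ = (3·0² + 1)/(2·3) ≡ 1/6. 6⁻¹ ≡ 2 (mod 11), so λ ≡ 1·2 ≡ 2.
  x = λ² - 0 - 0 = 4 - 0 ≡ 4; y = λ·(0 - 4) - 3 ≡ 0. → (4, 0)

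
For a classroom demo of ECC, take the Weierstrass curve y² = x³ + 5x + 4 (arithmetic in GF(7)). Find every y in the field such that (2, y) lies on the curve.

x³ + 5x + 4 = 22 ≡ 1 (mod 7).
Square roots of 1 mod 7: 1 and 6 (since 1² = 1 ≡ 1).

1, 6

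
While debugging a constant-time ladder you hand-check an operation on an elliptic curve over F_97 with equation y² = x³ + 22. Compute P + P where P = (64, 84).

tangent at (64, 84): λ = (3·64² + 0)/(2·84) ≡ 66/71. 71⁻¹ ≡ 41 (mod 97), so λ ≡ 66·41 ≡ 87.
  x = λ² - 64 - 64 = 7569 - 128 ≡ 69; y = λ·(64 - 69) - 84 ≡ 63. → (69, 63)

(69, 63)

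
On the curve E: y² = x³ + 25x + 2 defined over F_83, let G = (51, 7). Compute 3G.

(50, 80)

Repeated addition: build up to 3G.
2G: tangent at (51, 7): λ = (3·51² + 25)/(2·7) ≡ 26/14. 14⁻¹ ≡ 6 (mod 83), so λ ≡ 26·6 ≡ 73.
  x = λ² - 51 - 51 = 5329 - 102 ≡ 81; y = λ·(51 - 81) - 7 ≡ 44. → (81, 44)
3G: (81, 44) + (51, 7). λ = (7 - 44)/(51 - 81) ≡ 46/53 mod 83. 53⁻¹ ≡ 47 (mod 83) since 53·47 = 2491 ≡ 1, so λ ≡ 4.
  x = λ² - 81 - 51 = 16 - 132 ≡ 50; y = λ·(81 - 50) - 44 ≡ 80. → (50, 80)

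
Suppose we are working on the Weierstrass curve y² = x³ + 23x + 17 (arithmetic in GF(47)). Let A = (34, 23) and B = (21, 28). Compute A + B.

(8, 14)

(34, 23) + (21, 28). λ = (28 - 23)/(21 - 34) ≡ 5/34 mod 47. 34⁻¹ ≡ 18 (mod 47), so λ ≡ 43.
  x = λ² - 34 - 21 = 1849 - 55 ≡ 8; y = λ·(34 - 8) - 23 ≡ 14. → (8, 14)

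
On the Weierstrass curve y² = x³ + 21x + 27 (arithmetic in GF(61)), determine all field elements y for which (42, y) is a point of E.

none

x³ + 21x + 27 = 74997 ≡ 28 (mod 61).
28 is a non-residue mod 61; no y exists.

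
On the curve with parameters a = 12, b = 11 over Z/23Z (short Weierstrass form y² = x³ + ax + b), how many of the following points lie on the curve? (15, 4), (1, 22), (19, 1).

1

(15, 4): 4² ≡ 16, rhs ≡ 1 → off.
(1, 22): 22² ≡ 1, rhs ≡ 1 → on.
(19, 1): 1² ≡ 1, rhs ≡ 14 → off.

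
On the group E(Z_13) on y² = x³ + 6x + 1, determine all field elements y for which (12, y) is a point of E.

x³ + 6x + 1 = 1801 ≡ 7 (mod 13).
7 is a non-residue mod 13; no y exists.

none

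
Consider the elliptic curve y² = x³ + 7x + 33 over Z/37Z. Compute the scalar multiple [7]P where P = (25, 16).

Double-and-add on 7 = (111)₂. Start with P = (25, 16) for the leading 1-bit.
double: tangent at (25, 16): λ = (3·25² + 7)/(2·16) ≡ 32/32. 32⁻¹ ≡ 22 (mod 37) since 32·22 = 704 ≡ 1, so λ ≡ 32·22 ≡ 1.
  x = λ² - 25 - 25 = 1 - 50 ≡ 25; y = λ·(25 - 25) - 16 ≡ 21. → (25, 21)
add P: (25, 21) + (25, 16): same x and y₁ ≡ -y₂, so the sum is ∞.
double: ∞ + ∞ = ∞ (identity).
add P: ∞ + (25, 16) = (25, 16) (identity).

(25, 16)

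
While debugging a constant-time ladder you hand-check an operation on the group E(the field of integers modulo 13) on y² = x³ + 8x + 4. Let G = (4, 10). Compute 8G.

Double-and-add on 8 = (1000)₂. Start with G = (4, 10) for the leading 1-bit.
double: tangent at (4, 10): λ = (3·4² + 8)/(2·10) ≡ 4/7. 7⁻¹ ≡ 2 (mod 13), so λ ≡ 4·2 ≡ 8.
  x = λ² - 4 - 4 = 64 - 8 ≡ 4; y = λ·(4 - 4) - 10 ≡ 3. → (4, 3)
double: tangent at (4, 3): λ = (3·4² + 8)/(2·3) ≡ 4/6. 6⁻¹ ≡ 11 (mod 13), so λ ≡ 4·11 ≡ 5.
  x = λ² - 4 - 4 = 25 - 8 ≡ 4; y = λ·(4 - 4) - 3 ≡ 10. → (4, 10)
double: tangent at (4, 10): λ = (3·4² + 8)/(2·10) ≡ 4/7. 7⁻¹ ≡ 2 (mod 13) since 7·2 = 14 ≡ 1, so λ ≡ 4·2 ≡ 8.
  x = λ² - 4 - 4 = 64 - 8 ≡ 4; y = λ·(4 - 4) - 10 ≡ 3. → (4, 3)

(4, 3)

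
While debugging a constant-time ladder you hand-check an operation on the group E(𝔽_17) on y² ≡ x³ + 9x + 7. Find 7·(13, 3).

(11, 14)

Write P = (13, 3).
Repeated addition: build up to 7P.
2P: tangent at (13, 3): λ = (3·13² + 9)/(2·3) ≡ 6/6. 6⁻¹ ≡ 3 (mod 17) since 6·3 = 18 ≡ 1, so λ ≡ 6·3 ≡ 1.
  x = λ² - 13 - 13 = 1 - 26 ≡ 9; y = λ·(13 - 9) - 3 ≡ 1. → (9, 1)
3P: (9, 1) + (13, 3). λ = (3 - 1)/(13 - 9) ≡ 2/4 mod 17. 4⁻¹ ≡ 13 (mod 17) since 4·13 = 52 ≡ 1, so λ ≡ 9.
  x = λ² - 9 - 13 = 81 - 22 ≡ 8; y = λ·(9 - 8) - 1 ≡ 8. → (8, 8)
4P: (8, 8) + (13, 3). λ = (3 - 8)/(13 - 8) ≡ 12/5 mod 17. 5⁻¹ ≡ 7 (mod 17), so λ ≡ 16.
  x = λ² - 8 - 13 = 256 - 21 ≡ 14; y = λ·(8 - 14) - 8 ≡ 15. → (14, 15)
5P: (14, 15) + (13, 3). λ = (3 - 15)/(13 - 14) ≡ 5/16 mod 17. 16⁻¹ ≡ 16 (mod 17), so λ ≡ 12.
  x = λ² - 14 - 13 = 144 - 27 ≡ 15; y = λ·(14 - 15) - 15 ≡ 7. → (15, 7)
6P: (15, 7) + (13, 3). λ = (3 - 7)/(13 - 15) ≡ 13/15 mod 17. 15⁻¹ ≡ 8 (mod 17) since 15·8 = 120 ≡ 1, so λ ≡ 2.
  x = λ² - 15 - 13 = 4 - 28 ≡ 10; y = λ·(15 - 10) - 7 ≡ 3. → (10, 3)
7P: (10, 3) + (13, 3). λ = (3 - 3)/(13 - 10) ≡ 0/3 mod 17. 3⁻¹ ≡ 6 (mod 17) since 3·6 = 18 ≡ 1, so λ ≡ 0.
  x = λ² - 10 - 13 = 0 - 23 ≡ 11; y = λ·(10 - 11) - 3 ≡ 14. → (11, 14)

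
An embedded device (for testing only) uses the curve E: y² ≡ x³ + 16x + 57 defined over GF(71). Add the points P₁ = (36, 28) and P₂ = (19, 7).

(36, 28) + (19, 7). λ = (7 - 28)/(19 - 36) ≡ 50/54 mod 71. 54⁻¹ ≡ 25 (mod 71), so λ ≡ 43.
  x = λ² - 36 - 19 = 1849 - 55 ≡ 19; y = λ·(36 - 19) - 28 ≡ 64. → (19, 64)

(19, 64)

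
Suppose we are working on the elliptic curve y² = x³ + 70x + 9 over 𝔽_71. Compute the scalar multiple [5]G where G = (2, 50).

Double-and-add on 5 = (101)₂. Start with G = (2, 50) for the leading 1-bit.
double: tangent at (2, 50): λ = (3·2² + 70)/(2·50) ≡ 11/29. 29⁻¹ ≡ 49 (mod 71) since 29·49 = 1421 ≡ 1, so λ ≡ 11·49 ≡ 42.
  x = λ² - 2 - 2 = 1764 - 4 ≡ 56; y = λ·(2 - 56) - 50 ≡ 25. → (56, 25)
double: tangent at (56, 25): λ = (3·56² + 70)/(2·25) ≡ 35/50. 50⁻¹ ≡ 27 (mod 71) since 50·27 = 1350 ≡ 1, so λ ≡ 35·27 ≡ 22.
  x = λ² - 56 - 56 = 484 - 112 ≡ 17; y = λ·(56 - 17) - 25 ≡ 52. → (17, 52)
add G: (17, 52) + (2, 50). λ = (50 - 52)/(2 - 17) ≡ 69/56 mod 71. 56⁻¹ ≡ 52 (mod 71) since 56·52 = 2912 ≡ 1, so λ ≡ 38.
  x = λ² - 17 - 2 = 1444 - 19 ≡ 5; y = λ·(17 - 5) - 52 ≡ 49. → (5, 49)

(5, 49)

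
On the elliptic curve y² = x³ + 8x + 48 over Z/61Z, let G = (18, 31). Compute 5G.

(23, 57)

Double-and-add on 5 = (101)₂. Start with G = (18, 31) for the leading 1-bit.
double: tangent at (18, 31): λ = (3·18² + 8)/(2·31) ≡ 4/1. 1⁻¹ ≡ 1 (mod 61), so λ ≡ 4·1 ≡ 4.
  x = λ² - 18 - 18 = 16 - 36 ≡ 41; y = λ·(18 - 41) - 31 ≡ 60. → (41, 60)
double: tangent at (41, 60): λ = (3·41² + 8)/(2·60) ≡ 49/59. 59⁻¹ ≡ 30 (mod 61), so λ ≡ 49·30 ≡ 6.
  x = λ² - 41 - 41 = 36 - 82 ≡ 15; y = λ·(41 - 15) - 60 ≡ 35. → (15, 35)
add G: (15, 35) + (18, 31). λ = (31 - 35)/(18 - 15) ≡ 57/3 mod 61. 3⁻¹ ≡ 41 (mod 61) since 3·41 = 123 ≡ 1, so λ ≡ 19.
  x = λ² - 15 - 18 = 361 - 33 ≡ 23; y = λ·(15 - 23) - 35 ≡ 57. → (23, 57)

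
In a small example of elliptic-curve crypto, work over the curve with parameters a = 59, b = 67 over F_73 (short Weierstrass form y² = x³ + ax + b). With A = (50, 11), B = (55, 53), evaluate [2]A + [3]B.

First 2A:
Repeated addition: build up to 2A.
2A: tangent at (50, 11): λ = (3·50² + 59)/(2·11) ≡ 40/22. 22⁻¹ ≡ 10 (mod 73), so λ ≡ 40·10 ≡ 35.
  x = λ² - 50 - 50 = 1225 - 100 ≡ 30; y = λ·(50 - 30) - 11 ≡ 32. → (30, 32)
2A = (30, 32).
Next 3B:
Repeated addition: build up to 3B.
2B: tangent at (55, 53): λ = (3·55² + 59)/(2·53) ≡ 9/33. 33⁻¹ ≡ 31 (mod 73), so λ ≡ 9·31 ≡ 60.
  x = λ² - 55 - 55 = 3600 - 110 ≡ 59; y = λ·(55 - 59) - 53 ≡ 72. → (59, 72)
3B: (59, 72) + (55, 53). λ = (53 - 72)/(55 - 59) ≡ 54/69 mod 73. 69⁻¹ ≡ 18 (mod 73) since 69·18 = 1242 ≡ 1, so λ ≡ 23.
  x = λ² - 59 - 55 = 529 - 114 ≡ 50; y = λ·(59 - 50) - 72 ≡ 62. → (50, 62)
3B = (50, 62).
Finally 2A + 3B:
(30, 32) + (50, 62). λ = (62 - 32)/(50 - 30) ≡ 30/20 mod 73. 20⁻¹ ≡ 11 (mod 73), so λ ≡ 38.
  x = λ² - 30 - 50 = 1444 - 80 ≡ 50; y = λ·(30 - 50) - 32 ≡ 11. → (50, 11)

(50, 11)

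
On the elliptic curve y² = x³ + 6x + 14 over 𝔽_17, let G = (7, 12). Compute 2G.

(3, 5)

tangent at (7, 12): λ = (3·7² + 6)/(2·12) ≡ 0/7. 7⁻¹ ≡ 5 (mod 17) since 7·5 = 35 ≡ 1, so λ ≡ 0·5 ≡ 0.
  x = λ² - 7 - 7 = 0 - 14 ≡ 3; y = λ·(7 - 3) - 12 ≡ 5. → (3, 5)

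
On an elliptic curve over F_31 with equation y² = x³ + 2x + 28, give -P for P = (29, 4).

-(29, 4) = (29, -4 mod 31) = (29, 27).

(29, 27)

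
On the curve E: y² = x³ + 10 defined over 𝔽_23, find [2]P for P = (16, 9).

tangent at (16, 9): λ = (3·16² + 0)/(2·9) ≡ 9/18. 18⁻¹ ≡ 9 (mod 23) since 18·9 = 162 ≡ 1, so λ ≡ 9·9 ≡ 12.
  x = λ² - 16 - 16 = 144 - 32 ≡ 20; y = λ·(16 - 20) - 9 ≡ 12. → (20, 12)

(20, 12)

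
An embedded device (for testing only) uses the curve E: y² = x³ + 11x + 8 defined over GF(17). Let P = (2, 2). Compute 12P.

O

Double-and-add on 12 = (1100)₂. Start with P = (2, 2) for the leading 1-bit.
double: tangent at (2, 2): λ = (3·2² + 11)/(2·2) ≡ 6/4. 4⁻¹ ≡ 13 (mod 17), so λ ≡ 6·13 ≡ 10.
  x = λ² - 2 - 2 = 100 - 4 ≡ 11; y = λ·(2 - 11) - 2 ≡ 10. → (11, 10)
add P: (11, 10) + (2, 2). λ = (2 - 10)/(2 - 11) ≡ 9/8 mod 17. 8⁻¹ ≡ 15 (mod 17), so λ ≡ 16.
  x = λ² - 11 - 2 = 256 - 13 ≡ 5; y = λ·(11 - 5) - 10 ≡ 1. → (5, 1)
double: tangent at (5, 1): λ = (3·5² + 11)/(2·1) ≡ 1/2. 2⁻¹ ≡ 9 (mod 17), so λ ≡ 1·9 ≡ 9.
  x = λ² - 5 - 5 = 81 - 10 ≡ 3; y = λ·(5 - 3) - 1 ≡ 0. → (3, 0)
double: (3, 0) + (3, 0): same x and y₁ ≡ -y₂, so the sum is O.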